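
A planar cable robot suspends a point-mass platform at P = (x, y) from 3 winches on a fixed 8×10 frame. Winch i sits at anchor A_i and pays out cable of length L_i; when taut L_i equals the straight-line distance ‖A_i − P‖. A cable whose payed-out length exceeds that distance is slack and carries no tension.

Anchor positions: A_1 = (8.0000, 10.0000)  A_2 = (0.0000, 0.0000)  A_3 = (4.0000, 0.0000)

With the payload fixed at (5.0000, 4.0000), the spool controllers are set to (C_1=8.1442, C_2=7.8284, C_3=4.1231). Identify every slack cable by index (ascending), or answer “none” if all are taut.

1, 2

i=1: geometric 6.7082 vs commanded 8.1442 ⇒ slack
i=2: geometric 6.4031 vs commanded 7.8284 ⇒ slack
i=3: geometric 4.1231 vs commanded 4.1231 ⇒ taut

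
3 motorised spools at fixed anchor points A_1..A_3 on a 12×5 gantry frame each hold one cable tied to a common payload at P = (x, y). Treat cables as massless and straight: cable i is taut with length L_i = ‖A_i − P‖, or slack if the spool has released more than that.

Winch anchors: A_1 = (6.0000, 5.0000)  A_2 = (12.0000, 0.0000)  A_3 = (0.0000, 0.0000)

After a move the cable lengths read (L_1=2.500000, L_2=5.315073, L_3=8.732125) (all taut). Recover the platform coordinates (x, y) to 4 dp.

(8.0000, 3.5000)

expand ‖A_i−P‖²=L_i² and subtract eq 1 (k_i ≔ ‖A_i‖²−L_i²)
k_1 = 36.0000+25.0000−6.2500 = 54.7500
eq1−eq2 → [-12.0000  10.0000]·P = -61.0000
eq1−eq3 → [12.0000  10.0000]·P = 131.0000
2×2 solve → P = (8.0000, 3.5000)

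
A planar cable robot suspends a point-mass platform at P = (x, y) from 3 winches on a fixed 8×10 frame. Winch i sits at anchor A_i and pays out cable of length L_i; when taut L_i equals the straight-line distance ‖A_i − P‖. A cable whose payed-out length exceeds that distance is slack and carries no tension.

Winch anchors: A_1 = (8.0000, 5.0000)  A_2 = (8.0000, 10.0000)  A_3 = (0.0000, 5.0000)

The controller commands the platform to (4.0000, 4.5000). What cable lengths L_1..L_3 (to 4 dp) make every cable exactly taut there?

(4.0311, 6.8007, 4.0311)

L_1: Δ = A_1−P = (4.0000, 0.5000) → ‖Δ‖ = √16.2500 = 4.0311
L_2: Δ = A_2−P = (4.0000, 5.5000) → ‖Δ‖ = √46.2500 = 6.8007
L_3: Δ = A_3−P = (-4.0000, 0.5000) → ‖Δ‖ = √16.2500 = 4.0311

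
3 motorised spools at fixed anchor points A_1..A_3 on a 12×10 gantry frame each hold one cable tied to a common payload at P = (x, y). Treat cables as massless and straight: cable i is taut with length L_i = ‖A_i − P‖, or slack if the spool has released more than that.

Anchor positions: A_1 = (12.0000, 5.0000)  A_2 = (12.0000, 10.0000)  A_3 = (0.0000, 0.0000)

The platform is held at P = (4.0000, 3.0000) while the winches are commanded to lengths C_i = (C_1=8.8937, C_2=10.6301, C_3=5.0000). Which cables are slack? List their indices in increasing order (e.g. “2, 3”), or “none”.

1

i=1: geometric 8.2462 vs commanded 8.8937 ⇒ slack
i=2: geometric 10.6301 vs commanded 10.6301 ⇒ taut
i=3: geometric 5.0000 vs commanded 5.0000 ⇒ taut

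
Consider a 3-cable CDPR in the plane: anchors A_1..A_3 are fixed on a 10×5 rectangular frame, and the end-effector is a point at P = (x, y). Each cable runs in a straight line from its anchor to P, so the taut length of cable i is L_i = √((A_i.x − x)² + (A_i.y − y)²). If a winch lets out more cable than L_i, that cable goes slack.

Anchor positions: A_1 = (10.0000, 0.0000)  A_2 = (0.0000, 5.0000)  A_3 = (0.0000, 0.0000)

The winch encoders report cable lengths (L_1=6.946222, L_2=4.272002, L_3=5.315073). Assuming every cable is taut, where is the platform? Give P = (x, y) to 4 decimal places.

(4.0000, 3.5000)

expand ‖A_i−P‖²=L_i² and subtract eq 1 (q_i ≔ ‖A_i‖²−L_i²)
q_1 = 100.0000+0.0000−48.2500 = 51.7500
eq1−eq2 → [20.0000  -10.0000]·P = 45.0000
eq1−eq3 → [20.0000  0.0000]·P = 80.0000
2×2 solve → P = (4.0000, 3.5000)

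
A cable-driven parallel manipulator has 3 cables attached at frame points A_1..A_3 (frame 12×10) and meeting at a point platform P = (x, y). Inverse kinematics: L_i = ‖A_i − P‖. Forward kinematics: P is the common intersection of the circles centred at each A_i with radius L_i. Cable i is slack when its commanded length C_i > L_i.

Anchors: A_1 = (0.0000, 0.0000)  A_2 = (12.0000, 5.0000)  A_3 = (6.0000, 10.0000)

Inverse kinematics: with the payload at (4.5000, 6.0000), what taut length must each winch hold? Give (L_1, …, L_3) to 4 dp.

L_1: Δ = A_1−P = (-4.5000, -6.0000) → ‖Δ‖ = √56.2500 = 7.5000
L_2: Δ = A_2−P = (7.5000, -1.0000) → ‖Δ‖ = √57.2500 = 7.5664
L_3: Δ = A_3−P = (1.5000, 4.0000) → ‖Δ‖ = √18.2500 = 4.2720

(7.5000, 7.5664, 4.2720)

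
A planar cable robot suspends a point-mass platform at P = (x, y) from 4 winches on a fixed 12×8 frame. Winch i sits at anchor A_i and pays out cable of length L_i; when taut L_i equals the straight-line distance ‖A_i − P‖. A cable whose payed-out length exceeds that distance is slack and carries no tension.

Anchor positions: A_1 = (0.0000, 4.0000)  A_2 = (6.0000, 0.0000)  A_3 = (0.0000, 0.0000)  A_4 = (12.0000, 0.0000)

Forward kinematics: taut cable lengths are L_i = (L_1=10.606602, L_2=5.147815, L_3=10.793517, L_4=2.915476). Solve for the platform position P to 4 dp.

(10.5000, 2.5000)

expand ‖A_i−P‖²=L_i² and subtract eq 1 (q_i ≔ ‖A_i‖²−L_i²)
q_1 = 0.0000+16.0000−112.5000 = -96.5000
eq1−eq2 → [-12.0000  8.0000]·P = -106.0000
eq1−eq3 → [0.0000  8.0000]·P = 20.0000
eq1−eq4 → [-24.0000  8.0000]·P = -232.0000
2×2 solve → P = (10.5000, 2.5000)
check cable 4: ‖A_4−P‖² = 8.5000 ≈ L_4² = 8.5000 ✓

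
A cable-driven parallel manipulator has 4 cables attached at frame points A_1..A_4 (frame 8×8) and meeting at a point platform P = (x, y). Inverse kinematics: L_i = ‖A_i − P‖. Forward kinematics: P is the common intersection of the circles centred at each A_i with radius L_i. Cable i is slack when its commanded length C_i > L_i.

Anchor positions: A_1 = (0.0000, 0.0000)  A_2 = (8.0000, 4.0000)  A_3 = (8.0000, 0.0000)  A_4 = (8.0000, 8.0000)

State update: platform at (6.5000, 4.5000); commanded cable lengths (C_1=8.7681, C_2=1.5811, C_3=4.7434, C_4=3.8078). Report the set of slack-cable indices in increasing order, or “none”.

i=1: geometric 7.9057 vs commanded 8.7681 ⇒ slack
i=2: geometric 1.5811 vs commanded 1.5811 ⇒ taut
i=3: geometric 4.7434 vs commanded 4.7434 ⇒ taut
i=4: geometric 3.8079 vs commanded 3.8078 ⇒ taut

1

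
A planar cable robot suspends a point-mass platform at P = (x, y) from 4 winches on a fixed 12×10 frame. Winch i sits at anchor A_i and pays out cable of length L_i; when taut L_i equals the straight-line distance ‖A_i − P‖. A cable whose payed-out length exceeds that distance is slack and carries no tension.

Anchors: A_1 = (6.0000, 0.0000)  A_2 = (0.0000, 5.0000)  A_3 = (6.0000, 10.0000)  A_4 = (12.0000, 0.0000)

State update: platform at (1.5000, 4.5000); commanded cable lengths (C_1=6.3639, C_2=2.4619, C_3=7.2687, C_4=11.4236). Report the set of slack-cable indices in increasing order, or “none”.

cable 1: L_1 = ‖A_1−P‖ = 6.3640;  C_1 = 6.3639 → taut
cable 2: L_2 = ‖A_2−P‖ = 1.5811;  C_2 = 2.4619 → slack
cable 3: L_3 = ‖A_3−P‖ = 7.1063;  C_3 = 7.2687 → slack
cable 4: L_4 = ‖A_4−P‖ = 11.4237;  C_4 = 11.4236 → taut

2, 3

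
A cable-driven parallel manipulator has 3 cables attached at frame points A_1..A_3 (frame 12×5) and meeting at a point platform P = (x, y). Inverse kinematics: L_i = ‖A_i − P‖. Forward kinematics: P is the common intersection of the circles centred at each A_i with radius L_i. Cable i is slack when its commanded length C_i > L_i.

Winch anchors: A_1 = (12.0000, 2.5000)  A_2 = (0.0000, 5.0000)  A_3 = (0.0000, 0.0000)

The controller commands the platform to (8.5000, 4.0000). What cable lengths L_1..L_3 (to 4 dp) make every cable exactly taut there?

L_1: Δ = A_1−P = (3.5000, -1.5000) → ‖Δ‖ = √14.5000 = 3.8079
L_2: Δ = A_2−P = (-8.5000, 1.0000) → ‖Δ‖ = √73.2500 = 8.5586
L_3: Δ = A_3−P = (-8.5000, -4.0000) → ‖Δ‖ = √88.2500 = 9.3941

(3.8079, 8.5586, 9.3941)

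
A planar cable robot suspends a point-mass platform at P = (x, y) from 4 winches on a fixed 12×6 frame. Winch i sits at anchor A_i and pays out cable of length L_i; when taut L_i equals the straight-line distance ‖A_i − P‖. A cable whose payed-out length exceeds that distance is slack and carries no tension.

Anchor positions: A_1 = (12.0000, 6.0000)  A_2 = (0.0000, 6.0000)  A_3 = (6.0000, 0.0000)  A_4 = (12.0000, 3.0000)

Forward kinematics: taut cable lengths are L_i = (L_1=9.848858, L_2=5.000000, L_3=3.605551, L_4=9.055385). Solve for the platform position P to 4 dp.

(3.0000, 2.0000)

circle eqns → linear via eq_j − eq_1; set q_j = A_j·A_j − L_j²
q_1 = 144.0000+36.0000−97.0000 = 83.0000
24.0000·x + 0.0000·y = q_1−q_2 = 72.0000
12.0000·x + 12.0000·y = q_1−q_3 = 60.0000
0.0000·x + 6.0000·y = q_1−q_4 = 12.0000
solve first two rows → x=3.0000, y=2.0000
check cable 4: ‖A_4−P‖² = 82.0000 ≈ L_4² = 82.0000 ✓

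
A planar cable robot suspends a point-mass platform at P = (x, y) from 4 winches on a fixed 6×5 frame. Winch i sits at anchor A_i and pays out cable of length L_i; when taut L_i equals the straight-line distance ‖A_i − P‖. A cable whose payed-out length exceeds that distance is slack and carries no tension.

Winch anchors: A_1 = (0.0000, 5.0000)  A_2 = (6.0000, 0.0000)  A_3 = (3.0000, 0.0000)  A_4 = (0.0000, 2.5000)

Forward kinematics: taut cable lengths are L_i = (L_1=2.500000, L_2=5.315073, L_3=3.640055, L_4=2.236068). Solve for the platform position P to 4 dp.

circle eqns → linear via eq_j − eq_1; set c_j = A_j·A_j − L_j²
c_1 = 0.0000+25.0000−6.2500 = 18.7500
-12.0000·x + 10.0000·y = c_1−c_2 = 11.0000
-6.0000·x + 10.0000·y = c_1−c_3 = 23.0000
0.0000·x + 5.0000·y = c_1−c_4 = 17.5000
solve first two rows → x=2.0000, y=3.5000
check cable 4: ‖A_4−P‖² = 5.0000 ≈ L_4² = 5.0000 ✓

(2.0000, 3.5000)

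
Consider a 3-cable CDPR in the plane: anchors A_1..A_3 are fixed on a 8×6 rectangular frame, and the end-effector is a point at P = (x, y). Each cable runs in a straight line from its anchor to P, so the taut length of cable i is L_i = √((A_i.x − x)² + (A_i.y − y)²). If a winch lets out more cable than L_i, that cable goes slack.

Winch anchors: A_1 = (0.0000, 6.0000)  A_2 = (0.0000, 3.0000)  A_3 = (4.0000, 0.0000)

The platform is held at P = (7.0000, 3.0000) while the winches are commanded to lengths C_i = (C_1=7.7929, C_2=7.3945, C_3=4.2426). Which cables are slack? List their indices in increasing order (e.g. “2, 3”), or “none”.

1, 2

cable 1: L_1 = ‖A_1−P‖ = 7.6158;  C_1 = 7.7929 → slack
cable 2: L_2 = ‖A_2−P‖ = 7.0000;  C_2 = 7.3945 → slack
cable 3: L_3 = ‖A_3−P‖ = 4.2426;  C_3 = 4.2426 → taut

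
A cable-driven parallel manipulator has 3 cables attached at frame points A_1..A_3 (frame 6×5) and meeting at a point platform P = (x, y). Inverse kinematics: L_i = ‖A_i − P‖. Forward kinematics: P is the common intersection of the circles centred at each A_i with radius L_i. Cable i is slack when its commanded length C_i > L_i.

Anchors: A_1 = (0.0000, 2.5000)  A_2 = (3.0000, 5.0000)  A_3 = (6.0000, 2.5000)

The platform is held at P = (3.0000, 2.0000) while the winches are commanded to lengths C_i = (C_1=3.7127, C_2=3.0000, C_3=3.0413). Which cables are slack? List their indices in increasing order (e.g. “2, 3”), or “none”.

cable 1: √((-3.0000)²+(0.5000)²)=3.0414, C_1=3.7127: slack
cable 2: √((0.0000)²+(3.0000)²)=3.0000, C_2=3.0000: taut
cable 3: √((3.0000)²+(0.5000)²)=3.0414, C_3=3.0413: taut

1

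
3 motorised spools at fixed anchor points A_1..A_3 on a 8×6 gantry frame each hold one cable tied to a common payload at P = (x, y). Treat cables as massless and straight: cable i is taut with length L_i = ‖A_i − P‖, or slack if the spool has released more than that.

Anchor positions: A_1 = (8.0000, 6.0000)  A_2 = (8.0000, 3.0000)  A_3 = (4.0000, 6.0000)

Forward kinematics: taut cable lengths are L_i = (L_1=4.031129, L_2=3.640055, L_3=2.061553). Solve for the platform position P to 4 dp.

(4.5000, 4.0000)

each cable: (A_i−P)·(A_i−P) = L_i²; let k_i = ‖A_i‖²−L_i²
k_1 = 64.0000+36.0000−16.2500 = 83.7500
row 1: 0.0000x + 6.0000y = 24.0000  (k_2=59.7500)
row 2: 8.0000x + 0.0000y = 36.0000  (k_3=47.7500)
Cramer on rows 1–2 → x = 4.5000, y = 4.0000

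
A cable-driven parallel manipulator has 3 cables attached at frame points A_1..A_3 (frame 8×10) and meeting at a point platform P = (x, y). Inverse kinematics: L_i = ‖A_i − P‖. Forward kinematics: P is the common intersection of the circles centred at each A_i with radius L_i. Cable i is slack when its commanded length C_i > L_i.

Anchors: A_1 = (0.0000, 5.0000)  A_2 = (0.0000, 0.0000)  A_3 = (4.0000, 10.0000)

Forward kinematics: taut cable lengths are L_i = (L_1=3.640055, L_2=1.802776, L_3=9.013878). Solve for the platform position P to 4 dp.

circle eqns → linear via eq_j − eq_1; set c_j = A_j·A_j − L_j²
c_1 = 0.0000+25.0000−13.2500 = 11.7500
0.0000·x + 10.0000·y = c_1−c_2 = 15.0000
-8.0000·x − 10.0000·y = c_1−c_3 = -23.0000
solve first two rows → x=1.0000, y=1.5000

(1.0000, 1.5000)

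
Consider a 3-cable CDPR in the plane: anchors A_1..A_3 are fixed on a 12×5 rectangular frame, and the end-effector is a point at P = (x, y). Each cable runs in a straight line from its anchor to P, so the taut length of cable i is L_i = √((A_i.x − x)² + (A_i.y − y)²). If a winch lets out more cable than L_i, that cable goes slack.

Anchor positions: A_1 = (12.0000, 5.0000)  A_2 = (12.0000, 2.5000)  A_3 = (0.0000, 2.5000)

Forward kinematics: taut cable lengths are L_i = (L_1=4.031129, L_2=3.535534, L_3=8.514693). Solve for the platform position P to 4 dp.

(8.5000, 3.0000)

circle eqns → linear via eq_j − eq_1; set q_j = A_j·A_j − L_j²
q_1 = 144.0000+25.0000−16.2500 = 152.7500
0.0000·x + 5.0000·y = q_1−q_2 = 15.0000
24.0000·x + 5.0000·y = q_1−q_3 = 219.0000
solve first two rows → x=8.5000, y=3.0000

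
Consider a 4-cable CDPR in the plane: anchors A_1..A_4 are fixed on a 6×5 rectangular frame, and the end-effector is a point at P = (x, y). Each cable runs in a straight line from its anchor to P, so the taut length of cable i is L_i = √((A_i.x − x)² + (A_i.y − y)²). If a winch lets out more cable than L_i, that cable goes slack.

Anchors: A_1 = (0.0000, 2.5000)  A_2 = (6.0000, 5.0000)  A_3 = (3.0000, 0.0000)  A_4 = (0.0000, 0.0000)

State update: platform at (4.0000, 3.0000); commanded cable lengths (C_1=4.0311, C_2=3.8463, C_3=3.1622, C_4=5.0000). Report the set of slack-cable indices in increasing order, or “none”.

cable 1: L_1 = ‖A_1−P‖ = 4.0311;  C_1 = 4.0311 → taut
cable 2: L_2 = ‖A_2−P‖ = 2.8284;  C_2 = 3.8463 → slack
cable 3: L_3 = ‖A_3−P‖ = 3.1623;  C_3 = 3.1622 → taut
cable 4: L_4 = ‖A_4−P‖ = 5.0000;  C_4 = 5.0000 → taut

2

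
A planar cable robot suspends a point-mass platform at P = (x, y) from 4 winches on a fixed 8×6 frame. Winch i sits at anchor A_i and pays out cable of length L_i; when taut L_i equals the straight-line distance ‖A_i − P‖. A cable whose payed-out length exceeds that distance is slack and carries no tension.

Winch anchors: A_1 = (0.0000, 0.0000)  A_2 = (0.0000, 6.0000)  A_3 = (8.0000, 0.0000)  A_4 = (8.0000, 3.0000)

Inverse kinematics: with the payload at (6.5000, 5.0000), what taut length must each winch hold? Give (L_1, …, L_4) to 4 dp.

cable 1: Δx=-6.5000, Δy=-5.0000; L_1 = √(Δx²+Δy²) = 8.2006
cable 2: Δx=-6.5000, Δy=1.0000; L_2 = √(Δx²+Δy²) = 6.5765
cable 3: Δx=1.5000, Δy=-5.0000; L_3 = √(Δx²+Δy²) = 5.2202
cable 4: Δx=1.5000, Δy=-2.0000; L_4 = √(Δx²+Δy²) = 2.5000

(8.2006, 6.5765, 5.2202, 2.5000)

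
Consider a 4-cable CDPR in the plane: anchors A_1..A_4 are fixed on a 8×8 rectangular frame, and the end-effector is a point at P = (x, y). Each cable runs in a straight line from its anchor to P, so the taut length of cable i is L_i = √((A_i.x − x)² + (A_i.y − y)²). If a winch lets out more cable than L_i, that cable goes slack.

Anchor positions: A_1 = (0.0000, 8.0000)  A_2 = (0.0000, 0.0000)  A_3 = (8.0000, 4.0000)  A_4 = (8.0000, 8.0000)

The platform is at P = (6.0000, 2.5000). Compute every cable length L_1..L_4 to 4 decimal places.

L_1 = √((0.0000−6.0000)² + (8.0000−2.5000)²) = 8.1394
L_2 = √((0.0000−6.0000)² + (0.0000−2.5000)²) = 6.5000
L_3 = √((8.0000−6.0000)² + (4.0000−2.5000)²) = 2.5000
L_4 = √((8.0000−6.0000)² + (8.0000−2.5000)²) = 5.8523

(8.1394, 6.5000, 2.5000, 5.8523)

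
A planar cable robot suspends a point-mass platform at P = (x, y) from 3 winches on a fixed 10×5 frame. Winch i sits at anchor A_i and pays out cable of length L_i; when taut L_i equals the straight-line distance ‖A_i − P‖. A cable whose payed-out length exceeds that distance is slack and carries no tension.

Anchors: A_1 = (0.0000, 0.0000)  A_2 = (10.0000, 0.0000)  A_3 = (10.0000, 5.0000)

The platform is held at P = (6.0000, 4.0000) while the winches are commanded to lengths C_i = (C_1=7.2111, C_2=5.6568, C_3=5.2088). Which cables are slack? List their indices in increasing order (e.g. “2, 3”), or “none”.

cable 1: L_1 = ‖A_1−P‖ = 7.2111;  C_1 = 7.2111 → taut
cable 2: L_2 = ‖A_2−P‖ = 5.6569;  C_2 = 5.6568 → taut
cable 3: L_3 = ‖A_3−P‖ = 4.1231;  C_3 = 5.2088 → slack

3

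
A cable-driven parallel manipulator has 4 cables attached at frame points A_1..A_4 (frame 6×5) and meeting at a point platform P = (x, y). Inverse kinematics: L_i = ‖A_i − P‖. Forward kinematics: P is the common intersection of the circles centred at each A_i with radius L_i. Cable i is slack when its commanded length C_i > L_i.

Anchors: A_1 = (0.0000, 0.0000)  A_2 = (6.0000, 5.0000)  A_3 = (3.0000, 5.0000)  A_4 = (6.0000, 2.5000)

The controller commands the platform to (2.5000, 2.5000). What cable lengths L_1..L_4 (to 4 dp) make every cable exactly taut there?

L_1: Δ = A_1−P = (-2.5000, -2.5000) → ‖Δ‖ = √12.5000 = 3.5355
L_2: Δ = A_2−P = (3.5000, 2.5000) → ‖Δ‖ = √18.5000 = 4.3012
L_3: Δ = A_3−P = (0.5000, 2.5000) → ‖Δ‖ = √6.5000 = 2.5495
L_4: Δ = A_4−P = (3.5000, 0.0000) → ‖Δ‖ = √12.2500 = 3.5000

(3.5355, 4.3012, 2.5495, 3.5000)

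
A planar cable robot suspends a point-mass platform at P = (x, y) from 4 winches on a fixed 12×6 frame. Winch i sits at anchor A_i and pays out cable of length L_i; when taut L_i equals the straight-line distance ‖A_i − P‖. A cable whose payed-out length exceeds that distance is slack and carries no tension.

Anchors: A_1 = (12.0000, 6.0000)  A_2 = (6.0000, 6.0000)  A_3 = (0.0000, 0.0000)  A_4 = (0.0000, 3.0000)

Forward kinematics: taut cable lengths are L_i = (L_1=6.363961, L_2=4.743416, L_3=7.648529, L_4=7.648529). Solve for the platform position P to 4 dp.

circle eqns → linear via eq_j − eq_1; set k_j = A_j·A_j − L_j²
k_1 = 144.0000+36.0000−40.5000 = 139.5000
12.0000·x + 0.0000·y = k_1−k_2 = 90.0000
24.0000·x + 12.0000·y = k_1−k_3 = 198.0000
24.0000·x + 6.0000·y = k_1−k_4 = 189.0000
solve first two rows → x=7.5000, y=1.5000
check cable 4: ‖A_4−P‖² = 58.5000 ≈ L_4² = 58.5000 ✓

(7.5000, 1.5000)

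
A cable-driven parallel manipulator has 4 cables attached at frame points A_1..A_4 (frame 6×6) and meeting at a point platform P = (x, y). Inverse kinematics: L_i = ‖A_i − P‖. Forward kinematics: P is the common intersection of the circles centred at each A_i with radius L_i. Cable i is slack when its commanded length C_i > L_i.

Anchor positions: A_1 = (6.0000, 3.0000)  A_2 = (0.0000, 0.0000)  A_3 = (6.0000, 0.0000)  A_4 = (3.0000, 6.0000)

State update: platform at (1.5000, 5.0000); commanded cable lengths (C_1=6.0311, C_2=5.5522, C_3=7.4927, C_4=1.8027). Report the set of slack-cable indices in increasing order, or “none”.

1, 2, 3

cable 1: √((4.5000)²+(-2.0000)²)=4.9244, C_1=6.0311: slack
cable 2: √((-1.5000)²+(-5.0000)²)=5.2202, C_2=5.5522: slack
cable 3: √((4.5000)²+(-5.0000)²)=6.7268, C_3=7.4927: slack
cable 4: √((1.5000)²+(1.0000)²)=1.8028, C_4=1.8027: taut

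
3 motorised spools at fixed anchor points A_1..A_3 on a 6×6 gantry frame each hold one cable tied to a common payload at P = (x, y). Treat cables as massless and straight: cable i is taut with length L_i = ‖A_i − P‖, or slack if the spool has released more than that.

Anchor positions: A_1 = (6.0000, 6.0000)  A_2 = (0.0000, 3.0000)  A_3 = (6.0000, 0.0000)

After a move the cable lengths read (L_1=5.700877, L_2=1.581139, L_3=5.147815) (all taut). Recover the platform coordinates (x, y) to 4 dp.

circle eqns → linear via eq_j − eq_1; set k_j = A_j·A_j − L_j²
k_1 = 36.0000+36.0000−32.5000 = 39.5000
12.0000·x + 6.0000·y = k_1−k_2 = 33.0000
0.0000·x + 12.0000·y = k_1−k_3 = 30.0000
solve first two rows → x=1.5000, y=2.5000

(1.5000, 2.5000)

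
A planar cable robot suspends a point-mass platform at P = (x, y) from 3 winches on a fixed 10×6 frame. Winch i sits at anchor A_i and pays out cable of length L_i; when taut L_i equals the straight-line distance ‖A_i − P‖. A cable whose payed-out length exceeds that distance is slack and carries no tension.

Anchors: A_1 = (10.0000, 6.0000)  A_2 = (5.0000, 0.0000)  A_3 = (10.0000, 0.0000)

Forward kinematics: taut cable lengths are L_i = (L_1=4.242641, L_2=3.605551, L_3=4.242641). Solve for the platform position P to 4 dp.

circle eqns → linear via eq_j − eq_1; set q_j = A_j·A_j − L_j²
q_1 = 100.0000+36.0000−18.0000 = 118.0000
10.0000·x + 12.0000·y = q_1−q_2 = 106.0000
0.0000·x + 12.0000·y = q_1−q_3 = 36.0000
solve first two rows → x=7.0000, y=3.0000

(7.0000, 3.0000)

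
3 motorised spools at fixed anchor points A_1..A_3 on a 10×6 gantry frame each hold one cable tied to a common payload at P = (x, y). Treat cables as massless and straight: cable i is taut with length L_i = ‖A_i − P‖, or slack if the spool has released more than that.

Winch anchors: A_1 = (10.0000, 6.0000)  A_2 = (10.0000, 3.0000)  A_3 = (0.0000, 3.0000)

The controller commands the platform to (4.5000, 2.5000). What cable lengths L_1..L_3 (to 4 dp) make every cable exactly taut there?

cable 1: Δx=5.5000, Δy=3.5000; L_1 = √(Δx²+Δy²) = 6.5192
cable 2: Δx=5.5000, Δy=0.5000; L_2 = √(Δx²+Δy²) = 5.5227
cable 3: Δx=-4.5000, Δy=0.5000; L_3 = √(Δx²+Δy²) = 4.5277

(6.5192, 5.5227, 4.5277)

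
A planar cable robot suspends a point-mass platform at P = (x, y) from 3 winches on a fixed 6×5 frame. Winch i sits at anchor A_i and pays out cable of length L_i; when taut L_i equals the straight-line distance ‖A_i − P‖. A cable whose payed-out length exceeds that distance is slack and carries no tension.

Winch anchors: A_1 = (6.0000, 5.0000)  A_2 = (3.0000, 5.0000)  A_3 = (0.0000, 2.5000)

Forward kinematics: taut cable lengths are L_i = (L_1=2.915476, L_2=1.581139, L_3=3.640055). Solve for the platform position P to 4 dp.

(3.5000, 3.5000)

circle eqns → linear via eq_j − eq_1; set c_j = A_j·A_j − L_j²
c_1 = 36.0000+25.0000−8.5000 = 52.5000
6.0000·x + 0.0000·y = c_1−c_2 = 21.0000
12.0000·x + 5.0000·y = c_1−c_3 = 59.5000
solve first two rows → x=3.5000, y=3.5000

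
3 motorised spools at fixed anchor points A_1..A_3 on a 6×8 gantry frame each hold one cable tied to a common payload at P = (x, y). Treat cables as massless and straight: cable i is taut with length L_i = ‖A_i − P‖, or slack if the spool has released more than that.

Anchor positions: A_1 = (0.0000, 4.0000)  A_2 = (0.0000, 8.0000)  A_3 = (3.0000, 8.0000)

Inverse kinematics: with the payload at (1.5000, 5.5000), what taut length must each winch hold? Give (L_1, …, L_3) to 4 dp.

(2.1213, 2.9155, 2.9155)

L_1: Δ = A_1−P = (-1.5000, -1.5000) → ‖Δ‖ = √4.5000 = 2.1213
L_2: Δ = A_2−P = (-1.5000, 2.5000) → ‖Δ‖ = √8.5000 = 2.9155
L_3: Δ = A_3−P = (1.5000, 2.5000) → ‖Δ‖ = √8.5000 = 2.9155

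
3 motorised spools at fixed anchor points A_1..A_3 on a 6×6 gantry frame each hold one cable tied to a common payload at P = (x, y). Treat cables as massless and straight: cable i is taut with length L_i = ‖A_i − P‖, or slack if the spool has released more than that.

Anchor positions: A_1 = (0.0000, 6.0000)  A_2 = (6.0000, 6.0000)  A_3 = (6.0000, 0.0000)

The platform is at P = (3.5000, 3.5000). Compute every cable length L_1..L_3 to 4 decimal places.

L_1 = √((0.0000−3.5000)² + (6.0000−3.5000)²) = 4.3012
L_2 = √((6.0000−3.5000)² + (6.0000−3.5000)²) = 3.5355
L_3 = √((6.0000−3.5000)² + (0.0000−3.5000)²) = 4.3012

(4.3012, 3.5355, 4.3012)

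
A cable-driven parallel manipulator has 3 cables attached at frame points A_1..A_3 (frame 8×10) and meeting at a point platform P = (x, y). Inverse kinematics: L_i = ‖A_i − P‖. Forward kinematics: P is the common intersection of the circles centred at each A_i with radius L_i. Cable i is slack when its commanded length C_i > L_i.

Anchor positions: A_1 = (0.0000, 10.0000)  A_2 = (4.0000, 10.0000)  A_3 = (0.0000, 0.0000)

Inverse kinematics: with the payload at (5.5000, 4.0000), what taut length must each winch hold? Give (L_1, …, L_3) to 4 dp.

cable 1: Δx=-5.5000, Δy=6.0000; L_1 = √(Δx²+Δy²) = 8.1394
cable 2: Δx=-1.5000, Δy=6.0000; L_2 = √(Δx²+Δy²) = 6.1847
cable 3: Δx=-5.5000, Δy=-4.0000; L_3 = √(Δx²+Δy²) = 6.8007

(8.1394, 6.1847, 6.8007)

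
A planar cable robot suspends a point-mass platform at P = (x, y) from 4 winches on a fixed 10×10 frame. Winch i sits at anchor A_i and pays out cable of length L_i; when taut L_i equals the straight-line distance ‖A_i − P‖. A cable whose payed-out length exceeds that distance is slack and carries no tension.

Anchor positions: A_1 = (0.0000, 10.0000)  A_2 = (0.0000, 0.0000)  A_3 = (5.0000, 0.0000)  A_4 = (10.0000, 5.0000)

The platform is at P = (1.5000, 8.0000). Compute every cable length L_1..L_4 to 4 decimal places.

(2.5000, 8.1394, 8.7321, 9.0139)

cable 1: Δx=-1.5000, Δy=2.0000; L_1 = √(Δx²+Δy²) = 2.5000
cable 2: Δx=-1.5000, Δy=-8.0000; L_2 = √(Δx²+Δy²) = 8.1394
cable 3: Δx=3.5000, Δy=-8.0000; L_3 = √(Δx²+Δy²) = 8.7321
cable 4: Δx=8.5000, Δy=-3.0000; L_4 = √(Δx²+Δy²) = 9.0139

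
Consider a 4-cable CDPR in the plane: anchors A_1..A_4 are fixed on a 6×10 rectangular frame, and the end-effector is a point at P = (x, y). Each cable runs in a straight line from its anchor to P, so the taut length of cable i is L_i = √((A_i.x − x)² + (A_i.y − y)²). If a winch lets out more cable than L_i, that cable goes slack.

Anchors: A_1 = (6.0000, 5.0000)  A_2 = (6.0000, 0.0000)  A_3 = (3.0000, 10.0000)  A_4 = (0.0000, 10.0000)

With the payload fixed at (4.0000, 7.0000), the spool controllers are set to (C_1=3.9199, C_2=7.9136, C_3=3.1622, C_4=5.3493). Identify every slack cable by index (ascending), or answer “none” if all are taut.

i=1: geometric 2.8284 vs commanded 3.9199 ⇒ slack
i=2: geometric 7.2801 vs commanded 7.9136 ⇒ slack
i=3: geometric 3.1623 vs commanded 3.1622 ⇒ taut
i=4: geometric 5.0000 vs commanded 5.3493 ⇒ slack

1, 2, 4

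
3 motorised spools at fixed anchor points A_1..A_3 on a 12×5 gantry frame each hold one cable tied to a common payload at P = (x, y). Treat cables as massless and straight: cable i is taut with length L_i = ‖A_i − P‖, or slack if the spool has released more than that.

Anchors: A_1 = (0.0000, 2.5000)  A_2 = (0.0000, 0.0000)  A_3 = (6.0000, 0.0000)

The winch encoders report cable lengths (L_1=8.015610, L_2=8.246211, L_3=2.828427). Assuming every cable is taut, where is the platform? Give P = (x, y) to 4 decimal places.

each cable: (A_i−P)·(A_i−P) = L_i²; let k_i = ‖A_i‖²−L_i²
k_1 = 0.0000+6.2500−64.2500 = -58.0000
row 1: 0.0000x + 5.0000y = 10.0000  (k_2=-68.0000)
row 2: -12.0000x + 5.0000y = -86.0000  (k_3=28.0000)
Cramer on rows 1–2 → x = 8.0000, y = 2.0000

(8.0000, 2.0000)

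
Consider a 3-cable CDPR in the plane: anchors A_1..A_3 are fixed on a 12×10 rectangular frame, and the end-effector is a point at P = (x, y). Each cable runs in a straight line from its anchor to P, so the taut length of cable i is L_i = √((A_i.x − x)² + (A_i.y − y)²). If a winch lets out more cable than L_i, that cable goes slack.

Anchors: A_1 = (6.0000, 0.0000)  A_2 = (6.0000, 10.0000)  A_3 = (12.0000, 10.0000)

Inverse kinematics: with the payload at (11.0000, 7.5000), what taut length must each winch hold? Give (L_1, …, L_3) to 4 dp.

(9.0139, 5.5902, 2.6926)

L_1 = √((6.0000−11.0000)² + (0.0000−7.5000)²) = 9.0139
L_2 = √((6.0000−11.0000)² + (10.0000−7.5000)²) = 5.5902
L_3 = √((12.0000−11.0000)² + (10.0000−7.5000)²) = 2.6926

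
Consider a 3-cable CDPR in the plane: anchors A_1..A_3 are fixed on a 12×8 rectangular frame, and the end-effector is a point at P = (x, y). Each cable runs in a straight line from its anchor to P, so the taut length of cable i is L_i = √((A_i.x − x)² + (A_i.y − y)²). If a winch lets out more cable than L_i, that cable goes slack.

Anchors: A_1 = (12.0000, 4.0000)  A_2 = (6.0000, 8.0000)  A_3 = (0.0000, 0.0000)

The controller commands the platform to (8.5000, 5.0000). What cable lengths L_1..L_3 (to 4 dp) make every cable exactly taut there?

(3.6401, 3.9051, 9.8615)

L_1 = √((12.0000−8.5000)² + (4.0000−5.0000)²) = 3.6401
L_2 = √((6.0000−8.5000)² + (8.0000−5.0000)²) = 3.9051
L_3 = √((0.0000−8.5000)² + (0.0000−5.0000)²) = 9.8615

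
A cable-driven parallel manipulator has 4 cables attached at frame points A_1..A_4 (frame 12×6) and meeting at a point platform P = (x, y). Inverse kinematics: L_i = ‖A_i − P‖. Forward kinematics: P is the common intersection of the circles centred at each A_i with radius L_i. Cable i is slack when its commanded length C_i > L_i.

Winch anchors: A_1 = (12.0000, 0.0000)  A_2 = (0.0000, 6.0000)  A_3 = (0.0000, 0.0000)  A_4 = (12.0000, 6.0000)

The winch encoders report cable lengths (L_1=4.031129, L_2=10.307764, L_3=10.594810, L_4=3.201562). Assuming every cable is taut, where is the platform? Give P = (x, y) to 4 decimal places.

(10.0000, 3.5000)

expand ‖A_i−P‖²=L_i² and subtract eq 1 (q_i ≔ ‖A_i‖²−L_i²)
q_1 = 144.0000+0.0000−16.2500 = 127.7500
eq1−eq2 → [24.0000  -12.0000]·P = 198.0000
eq1−eq3 → [24.0000  0.0000]·P = 240.0000
eq1−eq4 → [0.0000  -12.0000]·P = -42.0000
2×2 solve → P = (10.0000, 3.5000)
check cable 4: ‖A_4−P‖² = 10.2500 ≈ L_4² = 10.2500 ✓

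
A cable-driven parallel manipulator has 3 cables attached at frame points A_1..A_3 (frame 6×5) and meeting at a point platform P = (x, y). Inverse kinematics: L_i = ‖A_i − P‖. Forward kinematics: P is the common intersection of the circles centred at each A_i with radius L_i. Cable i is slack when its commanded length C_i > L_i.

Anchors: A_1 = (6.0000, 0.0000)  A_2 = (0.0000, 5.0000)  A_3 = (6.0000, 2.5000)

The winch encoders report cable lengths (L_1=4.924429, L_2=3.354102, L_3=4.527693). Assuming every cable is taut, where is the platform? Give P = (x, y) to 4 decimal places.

(1.5000, 2.0000)

expand ‖A_i−P‖²=L_i² and subtract eq 1 (k_i ≔ ‖A_i‖²−L_i²)
k_1 = 36.0000+0.0000−24.2500 = 11.7500
eq1−eq2 → [12.0000  -10.0000]·P = -2.0000
eq1−eq3 → [0.0000  -5.0000]·P = -10.0000
2×2 solve → P = (1.5000, 2.0000)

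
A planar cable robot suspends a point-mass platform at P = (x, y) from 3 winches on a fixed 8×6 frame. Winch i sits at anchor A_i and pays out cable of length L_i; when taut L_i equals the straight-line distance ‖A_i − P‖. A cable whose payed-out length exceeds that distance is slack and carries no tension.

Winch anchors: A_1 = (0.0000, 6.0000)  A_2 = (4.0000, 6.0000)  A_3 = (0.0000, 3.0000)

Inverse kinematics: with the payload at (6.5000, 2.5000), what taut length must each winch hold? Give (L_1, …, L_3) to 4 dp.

(7.3824, 4.3012, 6.5192)

cable 1: Δx=-6.5000, Δy=3.5000; L_1 = √(Δx²+Δy²) = 7.3824
cable 2: Δx=-2.5000, Δy=3.5000; L_2 = √(Δx²+Δy²) = 4.3012
cable 3: Δx=-6.5000, Δy=0.5000; L_3 = √(Δx²+Δy²) = 6.5192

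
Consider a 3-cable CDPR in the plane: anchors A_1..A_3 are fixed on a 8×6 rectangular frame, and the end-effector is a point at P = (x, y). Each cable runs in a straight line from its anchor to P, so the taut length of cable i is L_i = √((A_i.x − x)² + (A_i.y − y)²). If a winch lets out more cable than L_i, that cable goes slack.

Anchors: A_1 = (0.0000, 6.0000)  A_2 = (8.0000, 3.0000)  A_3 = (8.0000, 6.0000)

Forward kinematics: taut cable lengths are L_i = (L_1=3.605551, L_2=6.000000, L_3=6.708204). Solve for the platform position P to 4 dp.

(2.0000, 3.0000)

each cable: (A_i−P)·(A_i−P) = L_i²; let c_i = ‖A_i‖²−L_i²
c_1 = 0.0000+36.0000−13.0000 = 23.0000
row 1: -16.0000x + 6.0000y = -14.0000  (c_2=37.0000)
row 2: -16.0000x + 0.0000y = -32.0000  (c_3=55.0000)
Cramer on rows 1–2 → x = 2.0000, y = 3.0000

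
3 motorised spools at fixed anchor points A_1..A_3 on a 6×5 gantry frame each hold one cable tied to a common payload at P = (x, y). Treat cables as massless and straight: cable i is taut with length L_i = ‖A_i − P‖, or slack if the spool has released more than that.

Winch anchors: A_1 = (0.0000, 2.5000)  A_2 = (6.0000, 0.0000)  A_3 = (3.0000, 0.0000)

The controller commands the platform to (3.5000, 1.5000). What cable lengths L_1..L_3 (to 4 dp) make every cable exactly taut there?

cable 1: Δx=-3.5000, Δy=1.0000; L_1 = √(Δx²+Δy²) = 3.6401
cable 2: Δx=2.5000, Δy=-1.5000; L_2 = √(Δx²+Δy²) = 2.9155
cable 3: Δx=-0.5000, Δy=-1.5000; L_3 = √(Δx²+Δy²) = 1.5811

(3.6401, 2.9155, 1.5811)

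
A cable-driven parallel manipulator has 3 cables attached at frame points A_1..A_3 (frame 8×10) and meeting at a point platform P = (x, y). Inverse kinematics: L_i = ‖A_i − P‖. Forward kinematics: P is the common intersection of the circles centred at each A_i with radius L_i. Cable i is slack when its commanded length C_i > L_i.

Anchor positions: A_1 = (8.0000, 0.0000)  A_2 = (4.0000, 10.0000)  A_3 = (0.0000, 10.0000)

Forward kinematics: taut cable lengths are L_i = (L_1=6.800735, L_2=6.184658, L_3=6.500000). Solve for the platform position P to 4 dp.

(2.5000, 4.0000)

circle eqns → linear via eq_j − eq_1; set k_j = A_j·A_j − L_j²
k_1 = 64.0000+0.0000−46.2500 = 17.7500
8.0000·x − 20.0000·y = k_1−k_2 = -60.0000
16.0000·x − 20.0000·y = k_1−k_3 = -40.0000
solve first two rows → x=2.5000, y=4.0000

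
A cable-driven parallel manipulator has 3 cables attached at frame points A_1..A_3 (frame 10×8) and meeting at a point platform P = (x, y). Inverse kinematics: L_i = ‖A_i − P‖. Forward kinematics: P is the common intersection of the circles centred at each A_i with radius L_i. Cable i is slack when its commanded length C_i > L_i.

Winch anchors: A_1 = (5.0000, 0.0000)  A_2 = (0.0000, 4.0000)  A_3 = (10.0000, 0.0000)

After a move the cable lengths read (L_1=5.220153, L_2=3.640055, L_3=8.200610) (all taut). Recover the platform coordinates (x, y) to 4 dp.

(3.5000, 5.0000)

each cable: (A_i−P)·(A_i−P) = L_i²; let q_i = ‖A_i‖²−L_i²
q_1 = 25.0000+0.0000−27.2500 = -2.2500
row 1: 10.0000x − 8.0000y = -5.0000  (q_2=2.7500)
row 2: -10.0000x + 0.0000y = -35.0000  (q_3=32.7500)
Cramer on rows 1–2 → x = 3.5000, y = 5.0000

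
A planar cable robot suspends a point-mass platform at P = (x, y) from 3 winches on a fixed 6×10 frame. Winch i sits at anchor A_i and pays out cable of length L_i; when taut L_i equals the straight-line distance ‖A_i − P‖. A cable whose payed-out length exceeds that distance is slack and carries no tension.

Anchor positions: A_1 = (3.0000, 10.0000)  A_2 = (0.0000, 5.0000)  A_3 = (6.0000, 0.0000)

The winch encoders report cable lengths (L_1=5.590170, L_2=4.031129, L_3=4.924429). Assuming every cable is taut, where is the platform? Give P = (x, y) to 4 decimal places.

(4.0000, 4.5000)

expand ‖A_i−P‖²=L_i² and subtract eq 1 (c_i ≔ ‖A_i‖²−L_i²)
c_1 = 9.0000+100.0000−31.2500 = 77.7500
eq1−eq2 → [6.0000  10.0000]·P = 69.0000
eq1−eq3 → [-6.0000  20.0000]·P = 66.0000
2×2 solve → P = (4.0000, 4.5000)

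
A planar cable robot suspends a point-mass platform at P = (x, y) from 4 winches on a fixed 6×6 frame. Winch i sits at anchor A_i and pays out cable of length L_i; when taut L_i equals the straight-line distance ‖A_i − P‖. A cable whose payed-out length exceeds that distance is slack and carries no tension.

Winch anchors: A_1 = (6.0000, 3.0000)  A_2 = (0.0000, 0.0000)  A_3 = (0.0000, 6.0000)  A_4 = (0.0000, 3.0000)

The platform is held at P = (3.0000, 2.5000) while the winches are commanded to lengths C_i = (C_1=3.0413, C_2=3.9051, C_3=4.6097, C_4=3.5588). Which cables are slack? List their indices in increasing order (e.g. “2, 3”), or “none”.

4

i=1: geometric 3.0414 vs commanded 3.0413 ⇒ taut
i=2: geometric 3.9051 vs commanded 3.9051 ⇒ taut
i=3: geometric 4.6098 vs commanded 4.6097 ⇒ taut
i=4: geometric 3.0414 vs commanded 3.5588 ⇒ slack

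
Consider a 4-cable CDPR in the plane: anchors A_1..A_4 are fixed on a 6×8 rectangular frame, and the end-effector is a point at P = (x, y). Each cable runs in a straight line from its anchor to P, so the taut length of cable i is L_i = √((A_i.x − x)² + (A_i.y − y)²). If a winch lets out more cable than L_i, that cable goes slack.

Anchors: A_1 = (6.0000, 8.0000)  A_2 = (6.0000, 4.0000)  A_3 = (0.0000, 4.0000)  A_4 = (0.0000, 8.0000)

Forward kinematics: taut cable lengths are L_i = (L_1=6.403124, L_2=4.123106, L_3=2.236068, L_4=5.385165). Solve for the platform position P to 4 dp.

(2.0000, 3.0000)

circle eqns → linear via eq_j − eq_1; set q_j = A_j·A_j − L_j²
q_1 = 36.0000+64.0000−41.0000 = 59.0000
0.0000·x + 8.0000·y = q_1−q_2 = 24.0000
12.0000·x + 8.0000·y = q_1−q_3 = 48.0000
12.0000·x + 0.0000·y = q_1−q_4 = 24.0000
solve first two rows → x=2.0000, y=3.0000
check cable 4: ‖A_4−P‖² = 29.0000 ≈ L_4² = 29.0000 ✓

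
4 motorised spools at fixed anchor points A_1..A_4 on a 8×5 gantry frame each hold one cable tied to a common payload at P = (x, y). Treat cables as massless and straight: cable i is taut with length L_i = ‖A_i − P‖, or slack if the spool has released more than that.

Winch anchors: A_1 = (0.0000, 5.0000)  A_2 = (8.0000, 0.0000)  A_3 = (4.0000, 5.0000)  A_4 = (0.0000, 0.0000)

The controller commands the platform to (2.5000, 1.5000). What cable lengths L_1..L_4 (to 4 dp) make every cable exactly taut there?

(4.3012, 5.7009, 3.8079, 2.9155)

L_1 = √((0.0000−2.5000)² + (5.0000−1.5000)²) = 4.3012
L_2 = √((8.0000−2.5000)² + (0.0000−1.5000)²) = 5.7009
L_3 = √((4.0000−2.5000)² + (5.0000−1.5000)²) = 3.8079
L_4 = √((0.0000−2.5000)² + (0.0000−1.5000)²) = 2.9155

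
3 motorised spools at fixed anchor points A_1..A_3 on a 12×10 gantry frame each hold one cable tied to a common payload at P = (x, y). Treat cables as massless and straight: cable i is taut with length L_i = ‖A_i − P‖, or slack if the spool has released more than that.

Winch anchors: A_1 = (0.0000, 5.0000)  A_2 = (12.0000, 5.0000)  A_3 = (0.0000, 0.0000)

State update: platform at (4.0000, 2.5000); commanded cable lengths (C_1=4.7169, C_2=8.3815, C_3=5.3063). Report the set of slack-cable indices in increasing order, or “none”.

cable 1: √((-4.0000)²+(2.5000)²)=4.7170, C_1=4.7169: taut
cable 2: √((8.0000)²+(2.5000)²)=8.3815, C_2=8.3815: taut
cable 3: √((-4.0000)²+(-2.5000)²)=4.7170, C_3=5.3063: slack

3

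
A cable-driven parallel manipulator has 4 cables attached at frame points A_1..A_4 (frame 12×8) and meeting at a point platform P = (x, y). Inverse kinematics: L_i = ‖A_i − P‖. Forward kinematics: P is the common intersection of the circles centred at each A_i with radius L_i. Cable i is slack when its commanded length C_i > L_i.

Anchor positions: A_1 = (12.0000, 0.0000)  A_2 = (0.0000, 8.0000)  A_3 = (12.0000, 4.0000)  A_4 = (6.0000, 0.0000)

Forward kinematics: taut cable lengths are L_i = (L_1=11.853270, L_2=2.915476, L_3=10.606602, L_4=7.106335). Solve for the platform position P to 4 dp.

(1.5000, 5.5000)

circle eqns → linear via eq_j − eq_1; set k_j = A_j·A_j − L_j²
k_1 = 144.0000+0.0000−140.5000 = 3.5000
24.0000·x − 16.0000·y = k_1−k_2 = -52.0000
0.0000·x − 8.0000·y = k_1−k_3 = -44.0000
12.0000·x + 0.0000·y = k_1−k_4 = 18.0000
solve first two rows → x=1.5000, y=5.5000
check cable 4: ‖A_4−P‖² = 50.5000 ≈ L_4² = 50.5000 ✓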